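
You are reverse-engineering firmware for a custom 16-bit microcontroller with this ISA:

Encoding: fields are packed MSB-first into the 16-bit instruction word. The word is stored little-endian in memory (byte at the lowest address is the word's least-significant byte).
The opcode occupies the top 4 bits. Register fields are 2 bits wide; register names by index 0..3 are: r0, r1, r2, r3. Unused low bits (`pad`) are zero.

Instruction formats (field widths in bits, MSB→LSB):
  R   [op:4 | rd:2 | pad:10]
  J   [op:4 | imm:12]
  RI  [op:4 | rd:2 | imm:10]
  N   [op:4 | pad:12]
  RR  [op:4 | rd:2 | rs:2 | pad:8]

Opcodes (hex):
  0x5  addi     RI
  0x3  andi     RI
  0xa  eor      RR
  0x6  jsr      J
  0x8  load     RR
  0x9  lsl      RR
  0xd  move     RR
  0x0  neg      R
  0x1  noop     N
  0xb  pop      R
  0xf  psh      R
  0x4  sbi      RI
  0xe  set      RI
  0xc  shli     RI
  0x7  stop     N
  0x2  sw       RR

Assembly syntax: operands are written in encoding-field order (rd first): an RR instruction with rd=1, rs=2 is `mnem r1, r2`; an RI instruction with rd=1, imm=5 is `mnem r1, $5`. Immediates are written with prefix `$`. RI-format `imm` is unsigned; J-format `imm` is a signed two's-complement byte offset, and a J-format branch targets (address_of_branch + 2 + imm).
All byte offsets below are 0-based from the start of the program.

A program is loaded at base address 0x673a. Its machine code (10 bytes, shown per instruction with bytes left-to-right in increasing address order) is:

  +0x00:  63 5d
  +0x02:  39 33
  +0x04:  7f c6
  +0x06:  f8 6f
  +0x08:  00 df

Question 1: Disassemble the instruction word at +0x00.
addi r3, $355

+0x00: 63 5d ⇒ word 0x5d63 (little)
  opcode bits[15:12]=0x5: addi/RI
  rd@[11:10]=0x3 ⇒ r3
  imm@[9:0]=0x163 ⇒ $355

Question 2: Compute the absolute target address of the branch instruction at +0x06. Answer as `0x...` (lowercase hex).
0x673a

off 0x06: read f8 6f as little → 0x6ff8
  top 4b → 0x6 → jsr [J]
  imm@[11:0]=0xff8 (s12→-8) ⇒ $-8
  target = base 0x673a + off 0x06 + 2 + imm -8 = 0x673a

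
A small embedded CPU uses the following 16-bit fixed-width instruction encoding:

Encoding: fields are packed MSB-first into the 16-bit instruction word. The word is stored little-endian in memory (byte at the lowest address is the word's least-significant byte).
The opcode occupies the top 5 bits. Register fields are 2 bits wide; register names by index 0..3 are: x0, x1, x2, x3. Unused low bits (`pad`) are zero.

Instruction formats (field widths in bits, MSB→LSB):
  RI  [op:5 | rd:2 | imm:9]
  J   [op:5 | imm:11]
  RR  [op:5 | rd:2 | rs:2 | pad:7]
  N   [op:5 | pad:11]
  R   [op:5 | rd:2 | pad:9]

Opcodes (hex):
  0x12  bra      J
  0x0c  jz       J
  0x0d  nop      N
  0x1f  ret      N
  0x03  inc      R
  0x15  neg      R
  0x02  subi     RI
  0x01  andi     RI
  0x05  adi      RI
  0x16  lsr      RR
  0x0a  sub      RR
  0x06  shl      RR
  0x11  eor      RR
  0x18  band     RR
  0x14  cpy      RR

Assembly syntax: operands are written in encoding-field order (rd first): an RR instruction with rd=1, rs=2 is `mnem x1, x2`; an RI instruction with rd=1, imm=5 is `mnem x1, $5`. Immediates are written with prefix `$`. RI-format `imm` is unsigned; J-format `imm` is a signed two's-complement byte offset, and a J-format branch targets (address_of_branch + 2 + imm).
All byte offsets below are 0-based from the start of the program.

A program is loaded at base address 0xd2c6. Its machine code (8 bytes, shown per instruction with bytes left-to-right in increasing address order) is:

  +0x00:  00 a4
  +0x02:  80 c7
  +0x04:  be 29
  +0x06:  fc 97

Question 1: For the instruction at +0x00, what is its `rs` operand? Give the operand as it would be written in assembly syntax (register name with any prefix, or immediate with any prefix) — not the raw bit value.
x0

off 0x00: read 00 a4 as little → 0xa400
  op=0xa400>>11=0x14 ⇒ cpy (RR)
  rd@[10:9]=0x2 ⇒ x2
  rs@[8:7]=0x0 ⇒ x0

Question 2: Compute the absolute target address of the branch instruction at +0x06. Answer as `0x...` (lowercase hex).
0xd2ca

off 0x06: read fc 97 as little → 0x97fc
  opcode bits[15:11]=0x12: bra/J
  [10:0] imm=2044 (s11→-4) = $-4
  target = base 0xd2c6 + off 0x06 + 2 + imm -4 = 0xd2ca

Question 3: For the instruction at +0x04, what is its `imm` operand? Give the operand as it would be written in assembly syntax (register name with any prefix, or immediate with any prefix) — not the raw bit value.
$446

@+04  little-endian(be 29) = 0x29be
  top 5b → 0x5 → adi [RI]
  rd: (w>>9)&0x3=0x0 → x0
  imm: (w>>0)&0x1ff=0x1be → $446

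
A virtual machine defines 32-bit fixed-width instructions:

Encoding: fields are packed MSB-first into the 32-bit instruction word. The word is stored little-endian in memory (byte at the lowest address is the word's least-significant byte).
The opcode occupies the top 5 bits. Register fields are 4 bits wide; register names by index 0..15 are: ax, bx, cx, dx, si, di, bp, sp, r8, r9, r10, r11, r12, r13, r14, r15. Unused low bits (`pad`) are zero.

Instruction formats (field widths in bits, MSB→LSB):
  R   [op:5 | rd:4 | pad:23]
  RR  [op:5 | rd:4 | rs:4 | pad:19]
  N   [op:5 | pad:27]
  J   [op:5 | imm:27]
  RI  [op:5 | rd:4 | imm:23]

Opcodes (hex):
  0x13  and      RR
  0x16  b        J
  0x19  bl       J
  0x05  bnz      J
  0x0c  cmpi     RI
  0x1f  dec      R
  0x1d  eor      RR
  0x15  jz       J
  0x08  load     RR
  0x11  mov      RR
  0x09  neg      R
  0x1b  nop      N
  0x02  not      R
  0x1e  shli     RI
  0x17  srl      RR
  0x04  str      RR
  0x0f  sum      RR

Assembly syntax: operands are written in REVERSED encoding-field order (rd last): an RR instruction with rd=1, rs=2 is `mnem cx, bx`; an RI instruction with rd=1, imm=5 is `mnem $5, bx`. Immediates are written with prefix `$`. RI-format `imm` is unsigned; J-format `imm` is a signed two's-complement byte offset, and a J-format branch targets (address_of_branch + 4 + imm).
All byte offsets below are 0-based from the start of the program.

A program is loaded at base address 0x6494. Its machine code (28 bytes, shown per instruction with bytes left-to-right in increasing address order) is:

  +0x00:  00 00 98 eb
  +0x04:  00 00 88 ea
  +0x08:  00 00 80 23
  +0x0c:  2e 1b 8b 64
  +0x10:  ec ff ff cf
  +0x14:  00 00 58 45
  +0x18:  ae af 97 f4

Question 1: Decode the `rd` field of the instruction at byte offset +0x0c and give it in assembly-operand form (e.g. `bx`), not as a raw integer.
r9

off 0x0c: read 2e 1b 8b 64 as little → 0x648b1b2e
  top 5b → 0xc → cmpi [RI]
  [26:23] rd=9 = r9
  [22:0] imm=727854 = $727854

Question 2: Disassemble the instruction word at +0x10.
off 0x10: read ec ff ff cf as little → 0xcfffffec
  top 5b → 0x19 → bl [J]
  imm@[26:0]=0x7ffffec (s27→-20) ⇒ $-20

bl $-20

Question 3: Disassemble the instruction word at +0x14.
load r11, r10

[14] 00 00 58 45 → 0x45580000
  op=0x45580000>>27=0x8 ⇒ load (RR)
  rd: (w>>23)&0xf=0xa → r10
  rs: (w>>19)&0xf=0xb → r11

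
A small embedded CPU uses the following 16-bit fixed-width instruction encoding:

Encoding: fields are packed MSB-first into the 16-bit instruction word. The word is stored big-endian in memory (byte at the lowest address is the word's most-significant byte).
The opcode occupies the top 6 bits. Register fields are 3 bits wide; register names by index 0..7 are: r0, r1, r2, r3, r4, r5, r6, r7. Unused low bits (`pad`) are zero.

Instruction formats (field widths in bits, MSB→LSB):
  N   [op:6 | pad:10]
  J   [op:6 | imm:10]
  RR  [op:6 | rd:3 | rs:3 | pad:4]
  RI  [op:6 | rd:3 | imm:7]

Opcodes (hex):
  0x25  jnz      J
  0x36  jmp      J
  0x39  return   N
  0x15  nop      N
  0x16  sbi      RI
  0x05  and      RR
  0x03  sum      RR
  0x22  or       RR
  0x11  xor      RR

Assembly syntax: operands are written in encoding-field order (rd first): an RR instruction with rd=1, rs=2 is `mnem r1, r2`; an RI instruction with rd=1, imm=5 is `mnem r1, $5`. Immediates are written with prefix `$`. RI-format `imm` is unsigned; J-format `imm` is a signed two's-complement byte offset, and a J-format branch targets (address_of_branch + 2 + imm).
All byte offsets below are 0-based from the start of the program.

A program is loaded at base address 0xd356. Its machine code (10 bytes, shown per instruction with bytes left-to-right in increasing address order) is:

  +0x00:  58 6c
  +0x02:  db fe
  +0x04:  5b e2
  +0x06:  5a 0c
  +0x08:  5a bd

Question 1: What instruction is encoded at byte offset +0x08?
[08] 5a bd → 0x5abd
  top 6b → 0x16 → sbi [RI]
  rd: (w>>7)&0x7=0x5 → r5
  imm: (w>>0)&0x7f=0x3d → $61

sbi r5, $61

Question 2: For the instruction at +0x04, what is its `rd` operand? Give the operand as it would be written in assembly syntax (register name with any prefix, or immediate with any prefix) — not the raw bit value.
r7

off 0x04: read 5b e2 as big → 0x5be2
  opcode bits[15:10]=0x16: sbi/RI
  rd: (w>>7)&0x7=0x7 → r7
  imm: (w>>0)&0x7f=0x62 → $98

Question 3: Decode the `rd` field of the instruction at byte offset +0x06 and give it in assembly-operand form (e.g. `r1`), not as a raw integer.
+0x06: 5a 0c ⇒ word 0x5a0c (big)
  opcode bits[15:10]=0x16: sbi/RI
  rd: (w>>7)&0x7=0x4 → r4
  imm: (w>>0)&0x7f=0xc → $12

r4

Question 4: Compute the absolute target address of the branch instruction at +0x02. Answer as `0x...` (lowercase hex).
0xd358

[02] db fe → 0xdbfe
  op=0xdbfe>>10=0x36 ⇒ jmp (J)
  imm: (w>>0)&0x3ff=0x3fe (s10→-2) → $-2
  target = base 0xd356 + off 0x02 + 2 + imm -2 = 0xd358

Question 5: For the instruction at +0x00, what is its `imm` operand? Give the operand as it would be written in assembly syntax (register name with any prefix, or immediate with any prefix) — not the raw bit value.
[00] 58 6c → 0x586c
  op=0x586c>>10=0x16 ⇒ sbi (RI)
  rd: (w>>7)&0x7=0x0 → r0
  imm: (w>>0)&0x7f=0x6c → $108

$108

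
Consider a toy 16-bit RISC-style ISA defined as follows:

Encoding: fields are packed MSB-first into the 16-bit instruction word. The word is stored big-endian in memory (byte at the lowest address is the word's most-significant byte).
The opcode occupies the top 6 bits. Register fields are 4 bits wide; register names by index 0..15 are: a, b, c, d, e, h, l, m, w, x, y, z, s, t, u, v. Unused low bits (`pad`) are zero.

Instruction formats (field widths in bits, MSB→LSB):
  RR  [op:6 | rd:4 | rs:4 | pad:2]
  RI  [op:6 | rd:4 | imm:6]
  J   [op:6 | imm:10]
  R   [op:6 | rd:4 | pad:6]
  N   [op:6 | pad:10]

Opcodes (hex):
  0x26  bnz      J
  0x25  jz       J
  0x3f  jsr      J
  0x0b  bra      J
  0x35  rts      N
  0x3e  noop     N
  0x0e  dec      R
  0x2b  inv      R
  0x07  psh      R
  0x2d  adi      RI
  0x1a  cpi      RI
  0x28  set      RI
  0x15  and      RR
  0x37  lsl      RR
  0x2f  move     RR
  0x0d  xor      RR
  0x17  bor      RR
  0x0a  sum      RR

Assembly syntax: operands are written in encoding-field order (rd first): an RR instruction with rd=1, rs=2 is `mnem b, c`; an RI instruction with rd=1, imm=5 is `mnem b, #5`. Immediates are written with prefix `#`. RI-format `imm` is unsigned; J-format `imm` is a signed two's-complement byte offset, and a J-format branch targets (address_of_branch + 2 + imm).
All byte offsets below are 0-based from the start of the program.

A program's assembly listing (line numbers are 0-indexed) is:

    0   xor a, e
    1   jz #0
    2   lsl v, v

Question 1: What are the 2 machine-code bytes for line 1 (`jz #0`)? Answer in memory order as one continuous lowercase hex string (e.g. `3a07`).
L1: jz op=0x25:6|imm=0:10 ⇒ 0x9400 ⇒ big 94 00

9400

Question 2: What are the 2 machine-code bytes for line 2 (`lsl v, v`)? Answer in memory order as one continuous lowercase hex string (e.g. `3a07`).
L2: lsl op=0x37:6|rd=15:4|rs=15:4|pad=0:2 ⇒ 0xdffc ⇒ big df fc

dffc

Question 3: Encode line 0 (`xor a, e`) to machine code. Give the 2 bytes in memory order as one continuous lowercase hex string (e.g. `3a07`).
3410

L0: xor op=0xd:6|rd=0:4|rs=4:4|pad=0:2 ⇒ 0x3410 ⇒ big 34 10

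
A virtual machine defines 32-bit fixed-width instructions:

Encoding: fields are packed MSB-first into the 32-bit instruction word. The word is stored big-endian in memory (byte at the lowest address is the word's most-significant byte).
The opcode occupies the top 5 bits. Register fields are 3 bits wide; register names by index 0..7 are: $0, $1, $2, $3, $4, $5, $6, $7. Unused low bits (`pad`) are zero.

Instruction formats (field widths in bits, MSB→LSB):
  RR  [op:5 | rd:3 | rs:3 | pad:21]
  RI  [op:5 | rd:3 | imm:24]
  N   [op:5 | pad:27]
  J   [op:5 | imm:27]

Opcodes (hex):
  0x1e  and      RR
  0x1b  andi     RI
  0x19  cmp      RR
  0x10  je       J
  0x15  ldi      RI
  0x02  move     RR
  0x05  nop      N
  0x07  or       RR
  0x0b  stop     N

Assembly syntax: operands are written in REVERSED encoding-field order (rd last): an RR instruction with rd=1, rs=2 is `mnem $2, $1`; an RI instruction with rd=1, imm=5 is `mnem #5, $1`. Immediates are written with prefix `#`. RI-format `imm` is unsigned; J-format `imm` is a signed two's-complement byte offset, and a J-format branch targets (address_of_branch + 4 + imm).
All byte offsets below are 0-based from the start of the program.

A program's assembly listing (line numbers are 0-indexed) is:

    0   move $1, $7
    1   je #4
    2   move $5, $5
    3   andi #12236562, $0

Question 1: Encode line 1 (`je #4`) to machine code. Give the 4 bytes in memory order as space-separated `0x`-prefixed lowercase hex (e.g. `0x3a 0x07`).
line 1 (je): pack op=0x10:5|imm=4:27 = 0x80000004; big→ 80 00 00 04

0x80 0x00 0x00 0x04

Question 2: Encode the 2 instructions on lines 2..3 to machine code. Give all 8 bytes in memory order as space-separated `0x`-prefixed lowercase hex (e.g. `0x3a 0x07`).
line 2 (move): pack op=0x2:5|rd=5:3|rs=5:3|pad=0:21 = 0x15a00000; big→ 15 a0 00 00
line 3 (andi): pack op=0x1b:5|rd=0:3|imm=12236562:24 = 0xd8bab712; big→ d8 ba b7 12

0x15 0xa0 0x00 0x00 0xd8 0xba 0xb7 0x12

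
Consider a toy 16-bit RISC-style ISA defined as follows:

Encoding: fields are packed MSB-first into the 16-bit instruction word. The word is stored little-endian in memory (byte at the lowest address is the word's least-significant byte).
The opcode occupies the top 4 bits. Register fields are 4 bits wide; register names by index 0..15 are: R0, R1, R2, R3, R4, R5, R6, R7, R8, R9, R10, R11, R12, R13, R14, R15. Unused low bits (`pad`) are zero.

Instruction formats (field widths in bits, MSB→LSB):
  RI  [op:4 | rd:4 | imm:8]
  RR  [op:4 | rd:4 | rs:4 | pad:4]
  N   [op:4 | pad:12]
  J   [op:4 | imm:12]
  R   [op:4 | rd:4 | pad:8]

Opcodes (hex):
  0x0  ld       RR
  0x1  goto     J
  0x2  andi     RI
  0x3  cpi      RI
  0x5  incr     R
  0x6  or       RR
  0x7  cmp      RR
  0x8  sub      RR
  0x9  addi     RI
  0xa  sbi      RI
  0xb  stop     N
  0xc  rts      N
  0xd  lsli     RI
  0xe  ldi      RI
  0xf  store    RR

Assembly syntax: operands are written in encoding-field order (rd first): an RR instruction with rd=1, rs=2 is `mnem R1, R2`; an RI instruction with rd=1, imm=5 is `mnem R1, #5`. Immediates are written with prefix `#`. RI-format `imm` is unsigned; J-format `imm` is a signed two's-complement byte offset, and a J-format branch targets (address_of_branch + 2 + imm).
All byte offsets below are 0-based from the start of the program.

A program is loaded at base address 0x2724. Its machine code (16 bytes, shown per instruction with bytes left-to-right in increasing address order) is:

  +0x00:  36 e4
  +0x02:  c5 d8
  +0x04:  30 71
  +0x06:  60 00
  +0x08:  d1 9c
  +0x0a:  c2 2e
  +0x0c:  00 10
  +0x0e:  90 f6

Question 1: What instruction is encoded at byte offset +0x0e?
store R6, R9

@+0e  little-endian(90 f6) = 0xf690
  top 4b → 0xf → store [RR]
  rd: (w>>8)&0xf=0x6 → R6
  rs: (w>>4)&0xf=0x9 → R9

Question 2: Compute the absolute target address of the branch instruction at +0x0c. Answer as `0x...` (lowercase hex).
off 0x0c: read 00 10 as little → 0x1000
  op=0x1000>>12=0x1 ⇒ goto (J)
  imm@[11:0]=0x0 ⇒ #0
  target = base 0x2724 + off 0x0c + 2 + imm 0 = 0x2732

0x2732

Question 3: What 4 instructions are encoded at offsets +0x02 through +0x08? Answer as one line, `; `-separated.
lsli R8, #197; cmp R1, R3; ld R0, R6; addi R12, #209

@+02  little-endian(c5 d8) = 0xd8c5
  op=0xd8c5>>12=0xd ⇒ lsli (RI)
  rd: (w>>8)&0xf=0x8 → R8
  imm: (w>>0)&0xff=0xc5 → #197
@+04  little-endian(30 71) = 0x7130
  op=0x7130>>12=0x7 ⇒ cmp (RR)
  rd: (w>>8)&0xf=0x1 → R1
  rs: (w>>4)&0xf=0x3 → R3
@+06  little-endian(60 00) = 0x0060
  op=0x0060>>12=0x0 ⇒ ld (RR)
  rd: (w>>8)&0xf=0x0 → R0
  rs: (w>>4)&0xf=0x6 → R6
@+08  little-endian(d1 9c) = 0x9cd1
  op=0x9cd1>>12=0x9 ⇒ addi (RI)
  rd: (w>>8)&0xf=0xc → R12
  imm: (w>>0)&0xff=0xd1 → #209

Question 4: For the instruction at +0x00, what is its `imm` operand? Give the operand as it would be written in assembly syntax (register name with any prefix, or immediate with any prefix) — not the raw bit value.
[00] 36 e4 → 0xe436
  top 4b → 0xe → ldi [RI]
  [11:8] rd=4 = R4
  [7:0] imm=54 = #54

#54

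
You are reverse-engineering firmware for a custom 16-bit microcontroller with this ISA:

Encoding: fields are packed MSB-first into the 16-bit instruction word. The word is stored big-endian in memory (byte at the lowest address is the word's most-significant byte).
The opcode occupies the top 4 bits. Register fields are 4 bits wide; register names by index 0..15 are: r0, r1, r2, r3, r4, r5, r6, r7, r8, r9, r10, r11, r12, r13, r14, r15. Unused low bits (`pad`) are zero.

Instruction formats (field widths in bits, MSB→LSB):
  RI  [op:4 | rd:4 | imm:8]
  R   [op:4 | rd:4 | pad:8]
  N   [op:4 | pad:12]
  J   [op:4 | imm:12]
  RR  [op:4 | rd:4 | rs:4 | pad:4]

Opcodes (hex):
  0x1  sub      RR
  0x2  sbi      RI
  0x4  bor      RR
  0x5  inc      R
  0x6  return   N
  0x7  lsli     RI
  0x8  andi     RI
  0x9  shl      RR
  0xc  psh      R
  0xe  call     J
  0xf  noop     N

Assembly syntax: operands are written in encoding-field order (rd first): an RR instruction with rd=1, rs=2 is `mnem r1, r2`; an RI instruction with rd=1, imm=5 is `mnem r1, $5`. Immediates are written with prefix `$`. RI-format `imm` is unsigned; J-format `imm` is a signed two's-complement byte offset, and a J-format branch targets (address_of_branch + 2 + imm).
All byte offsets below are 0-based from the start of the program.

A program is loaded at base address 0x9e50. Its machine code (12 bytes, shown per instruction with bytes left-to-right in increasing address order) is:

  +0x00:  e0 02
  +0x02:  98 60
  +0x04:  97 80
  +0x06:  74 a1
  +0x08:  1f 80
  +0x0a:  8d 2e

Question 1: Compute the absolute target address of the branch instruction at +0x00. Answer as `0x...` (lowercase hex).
off 0x00: read e0 02 as big → 0xe002
  opcode bits[15:12]=0xe: call/J
  imm@[11:0]=0x2 ⇒ $2
  target = base 0x9e50 + off 0x00 + 2 + imm 2 = 0x9e54

0x9e54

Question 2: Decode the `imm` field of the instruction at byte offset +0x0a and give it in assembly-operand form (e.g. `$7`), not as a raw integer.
$46

[0a] 8d 2e → 0x8d2e
  top 4b → 0x8 → andi [RI]
  rd@[11:8]=0xd ⇒ r13
  imm@[7:0]=0x2e ⇒ $46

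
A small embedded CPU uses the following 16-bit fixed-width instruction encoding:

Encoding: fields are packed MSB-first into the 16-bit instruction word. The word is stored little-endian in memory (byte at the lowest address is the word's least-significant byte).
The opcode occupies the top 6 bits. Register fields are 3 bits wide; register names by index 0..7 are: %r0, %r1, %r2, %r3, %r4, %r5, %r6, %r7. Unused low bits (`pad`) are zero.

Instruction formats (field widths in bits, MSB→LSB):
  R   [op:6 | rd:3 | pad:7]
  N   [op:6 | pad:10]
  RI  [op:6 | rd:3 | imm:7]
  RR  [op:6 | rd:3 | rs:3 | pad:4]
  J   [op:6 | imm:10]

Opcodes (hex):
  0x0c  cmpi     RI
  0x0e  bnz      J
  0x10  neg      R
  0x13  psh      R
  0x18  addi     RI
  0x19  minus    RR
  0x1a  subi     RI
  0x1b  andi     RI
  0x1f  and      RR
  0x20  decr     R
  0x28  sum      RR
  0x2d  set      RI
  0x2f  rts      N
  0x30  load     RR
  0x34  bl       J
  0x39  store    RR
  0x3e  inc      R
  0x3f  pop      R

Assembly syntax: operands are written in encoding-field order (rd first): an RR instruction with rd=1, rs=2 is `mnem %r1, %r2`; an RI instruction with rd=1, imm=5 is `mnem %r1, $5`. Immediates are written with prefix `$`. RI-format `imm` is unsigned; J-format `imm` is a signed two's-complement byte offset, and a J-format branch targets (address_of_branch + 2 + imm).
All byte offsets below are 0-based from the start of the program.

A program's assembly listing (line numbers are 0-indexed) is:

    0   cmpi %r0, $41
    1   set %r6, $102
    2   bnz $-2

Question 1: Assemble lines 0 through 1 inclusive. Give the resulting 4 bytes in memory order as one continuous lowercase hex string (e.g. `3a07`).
293066b7

line 0 (cmpi): pack op=0xc:6|rd=0:3|imm=41:7 = 0x3029; little→ 29 30
line 1 (set): pack op=0x2d:6|rd=6:3|imm=102:7 = 0xb766; little→ 66 b7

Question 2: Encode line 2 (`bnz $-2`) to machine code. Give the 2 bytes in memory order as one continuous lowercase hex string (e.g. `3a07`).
fe3b

2. bnz fields op=0xe:6|imm=-2:10 → word 3bfeh → fe 3b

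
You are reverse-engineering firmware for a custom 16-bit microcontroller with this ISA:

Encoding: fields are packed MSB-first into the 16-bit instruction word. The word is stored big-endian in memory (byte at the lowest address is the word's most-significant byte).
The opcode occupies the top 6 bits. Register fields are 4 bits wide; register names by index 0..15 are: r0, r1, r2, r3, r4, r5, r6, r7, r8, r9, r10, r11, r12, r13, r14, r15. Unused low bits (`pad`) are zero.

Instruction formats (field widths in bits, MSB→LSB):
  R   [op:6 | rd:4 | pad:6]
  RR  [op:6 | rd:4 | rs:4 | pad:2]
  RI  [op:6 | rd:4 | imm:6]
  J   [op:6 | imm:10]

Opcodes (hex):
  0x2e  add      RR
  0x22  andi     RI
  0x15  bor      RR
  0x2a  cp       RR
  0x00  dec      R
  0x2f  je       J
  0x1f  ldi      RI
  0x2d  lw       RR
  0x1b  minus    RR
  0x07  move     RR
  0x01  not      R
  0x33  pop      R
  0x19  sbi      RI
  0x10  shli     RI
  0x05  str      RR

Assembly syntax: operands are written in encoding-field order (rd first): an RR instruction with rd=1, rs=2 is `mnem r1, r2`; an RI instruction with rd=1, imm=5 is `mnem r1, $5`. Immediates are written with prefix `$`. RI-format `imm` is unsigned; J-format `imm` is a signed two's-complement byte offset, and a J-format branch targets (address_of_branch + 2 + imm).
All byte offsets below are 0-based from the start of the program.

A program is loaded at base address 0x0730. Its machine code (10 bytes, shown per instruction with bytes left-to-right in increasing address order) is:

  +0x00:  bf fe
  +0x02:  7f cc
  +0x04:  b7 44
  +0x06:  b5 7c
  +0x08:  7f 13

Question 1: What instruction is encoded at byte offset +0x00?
[00] bf fe → 0xbffe
  opcode bits[15:10]=0x2f: je/J
  [9:0] imm=1022 (s10→-2) = $-2

je $-2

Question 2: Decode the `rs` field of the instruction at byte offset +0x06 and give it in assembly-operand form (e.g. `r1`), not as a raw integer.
[06] b5 7c → 0xb57c
  top 6b → 0x2d → lw [RR]
  [9:6] rd=5 = r5
  [5:2] rs=15 = r15

r15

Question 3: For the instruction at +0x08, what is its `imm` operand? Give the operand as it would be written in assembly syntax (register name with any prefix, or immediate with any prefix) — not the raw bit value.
+0x08: 7f 13 ⇒ word 0x7f13 (big)
  op=0x7f13>>10=0x1f ⇒ ldi (RI)
  rd: (w>>6)&0xf=0xc → r12
  imm: (w>>0)&0x3f=0x13 → $19

$19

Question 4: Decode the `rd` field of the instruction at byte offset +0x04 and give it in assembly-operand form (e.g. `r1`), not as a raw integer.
[04] b7 44 → 0xb744
  op=0xb744>>10=0x2d ⇒ lw (RR)
  rd: (w>>6)&0xf=0xd → r13
  rs: (w>>2)&0xf=0x1 → r1

r13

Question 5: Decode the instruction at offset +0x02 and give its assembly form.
ldi r15, $12

+0x02: 7f cc ⇒ word 0x7fcc (big)
  top 6b → 0x1f → ldi [RI]
  rd: (w>>6)&0xf=0xf → r15
  imm: (w>>0)&0x3f=0xc → $12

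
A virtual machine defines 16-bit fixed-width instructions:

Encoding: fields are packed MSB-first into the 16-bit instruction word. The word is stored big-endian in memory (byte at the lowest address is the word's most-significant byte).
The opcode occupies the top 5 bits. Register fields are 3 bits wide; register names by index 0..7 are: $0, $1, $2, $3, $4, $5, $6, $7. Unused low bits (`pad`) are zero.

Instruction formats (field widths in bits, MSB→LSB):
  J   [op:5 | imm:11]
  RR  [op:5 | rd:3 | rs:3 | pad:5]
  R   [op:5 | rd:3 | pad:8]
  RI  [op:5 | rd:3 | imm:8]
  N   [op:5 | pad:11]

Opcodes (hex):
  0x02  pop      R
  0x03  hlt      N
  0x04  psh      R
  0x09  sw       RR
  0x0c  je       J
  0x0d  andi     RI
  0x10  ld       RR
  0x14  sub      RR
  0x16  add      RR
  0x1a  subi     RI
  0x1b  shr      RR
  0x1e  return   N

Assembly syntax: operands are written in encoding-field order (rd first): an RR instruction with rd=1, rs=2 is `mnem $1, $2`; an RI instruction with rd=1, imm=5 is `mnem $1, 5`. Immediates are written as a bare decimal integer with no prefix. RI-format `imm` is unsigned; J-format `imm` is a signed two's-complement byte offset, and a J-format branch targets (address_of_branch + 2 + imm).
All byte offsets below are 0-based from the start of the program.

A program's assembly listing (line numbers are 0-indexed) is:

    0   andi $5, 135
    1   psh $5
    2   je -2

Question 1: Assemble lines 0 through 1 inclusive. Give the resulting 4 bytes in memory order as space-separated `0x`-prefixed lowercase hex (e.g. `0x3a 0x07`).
line 0 (andi): pack op=0xd:5|rd=5:3|imm=135:8 = 0x6d87; big→ 6d 87
line 1 (psh): pack op=0x4:5|rd=5:3|pad=0:8 = 0x2500; big→ 25 00

0x6d 0x87 0x25 0x00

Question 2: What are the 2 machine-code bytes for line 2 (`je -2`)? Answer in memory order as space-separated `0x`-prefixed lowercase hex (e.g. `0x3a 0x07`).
L2: je op=0xc:5|imm=-2:11 ⇒ 0x67fe ⇒ big 67 fe

0x67 0xfe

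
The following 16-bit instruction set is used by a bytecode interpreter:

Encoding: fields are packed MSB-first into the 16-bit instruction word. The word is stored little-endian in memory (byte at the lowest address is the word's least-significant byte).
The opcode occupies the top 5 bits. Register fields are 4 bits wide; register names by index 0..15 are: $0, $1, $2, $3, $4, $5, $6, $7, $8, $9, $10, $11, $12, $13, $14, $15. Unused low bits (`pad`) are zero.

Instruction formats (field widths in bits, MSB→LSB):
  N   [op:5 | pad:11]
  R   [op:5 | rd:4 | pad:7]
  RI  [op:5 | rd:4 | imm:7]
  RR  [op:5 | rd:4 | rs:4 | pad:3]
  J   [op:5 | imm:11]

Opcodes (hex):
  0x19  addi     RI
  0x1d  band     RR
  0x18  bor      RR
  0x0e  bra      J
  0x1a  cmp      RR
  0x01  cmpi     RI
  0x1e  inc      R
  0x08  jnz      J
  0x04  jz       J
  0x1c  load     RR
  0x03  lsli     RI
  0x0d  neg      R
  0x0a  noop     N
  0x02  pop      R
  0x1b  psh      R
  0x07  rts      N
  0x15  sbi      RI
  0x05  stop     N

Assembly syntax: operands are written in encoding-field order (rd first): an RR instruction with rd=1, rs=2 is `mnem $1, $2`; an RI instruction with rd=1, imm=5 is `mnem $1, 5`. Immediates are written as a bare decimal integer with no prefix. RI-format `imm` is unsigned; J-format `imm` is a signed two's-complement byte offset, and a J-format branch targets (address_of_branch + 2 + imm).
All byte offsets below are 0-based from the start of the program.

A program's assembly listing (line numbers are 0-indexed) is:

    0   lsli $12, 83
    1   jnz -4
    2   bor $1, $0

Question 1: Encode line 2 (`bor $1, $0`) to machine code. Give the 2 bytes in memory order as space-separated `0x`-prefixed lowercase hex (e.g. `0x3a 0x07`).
L2: bor op=0x18:5|rd=1:4|rs=0:4|pad=0:3 ⇒ 0xc080 ⇒ little 80 c0

0x80 0xc0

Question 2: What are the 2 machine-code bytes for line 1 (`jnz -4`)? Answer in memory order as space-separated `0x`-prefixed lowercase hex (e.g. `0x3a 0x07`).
0xfc 0x47

1. jnz fields op=0x8:5|imm=-4:11 → word 47fch → fc 47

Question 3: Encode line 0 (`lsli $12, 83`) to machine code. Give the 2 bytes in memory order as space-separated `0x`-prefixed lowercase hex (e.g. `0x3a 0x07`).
0x53 0x1e

L0: lsli op=0x3:5|rd=12:4|imm=83:7 ⇒ 0x1e53 ⇒ little 53 1e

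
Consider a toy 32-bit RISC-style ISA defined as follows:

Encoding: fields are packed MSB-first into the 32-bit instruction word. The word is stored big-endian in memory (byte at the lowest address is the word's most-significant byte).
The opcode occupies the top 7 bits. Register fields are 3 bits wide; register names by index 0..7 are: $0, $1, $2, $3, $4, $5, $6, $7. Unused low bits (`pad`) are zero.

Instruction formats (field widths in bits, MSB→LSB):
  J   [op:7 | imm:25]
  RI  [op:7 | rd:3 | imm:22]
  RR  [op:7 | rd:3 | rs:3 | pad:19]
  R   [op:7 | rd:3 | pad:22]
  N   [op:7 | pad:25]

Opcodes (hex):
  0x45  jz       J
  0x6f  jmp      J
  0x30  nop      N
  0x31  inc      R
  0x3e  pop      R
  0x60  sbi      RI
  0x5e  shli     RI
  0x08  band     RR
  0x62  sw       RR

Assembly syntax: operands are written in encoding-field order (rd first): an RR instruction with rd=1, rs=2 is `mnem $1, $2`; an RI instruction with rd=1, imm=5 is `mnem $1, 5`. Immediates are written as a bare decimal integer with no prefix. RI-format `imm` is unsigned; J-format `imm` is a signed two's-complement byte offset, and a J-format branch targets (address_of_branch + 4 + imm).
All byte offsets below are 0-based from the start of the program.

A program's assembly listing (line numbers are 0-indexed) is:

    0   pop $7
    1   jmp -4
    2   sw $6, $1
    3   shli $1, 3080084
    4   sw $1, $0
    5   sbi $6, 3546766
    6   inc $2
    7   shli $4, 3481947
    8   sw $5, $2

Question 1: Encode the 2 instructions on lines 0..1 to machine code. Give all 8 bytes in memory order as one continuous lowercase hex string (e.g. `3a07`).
0. pop fields op=0x3e:7|rd=7:3|pad=0:22 → word 7dc00000h → 7d c0 00 00
1. jmp fields op=0x6f:7|imm=-4:25 → word dffffffch → df ff ff fc

7dc00000dffffffc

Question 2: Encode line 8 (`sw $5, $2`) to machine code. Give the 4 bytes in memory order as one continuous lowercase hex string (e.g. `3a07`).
line 8 (sw): pack op=0x62:7|rd=5:3|rs=2:3|pad=0:19 = 0xc5500000; big→ c5 50 00 00

c5500000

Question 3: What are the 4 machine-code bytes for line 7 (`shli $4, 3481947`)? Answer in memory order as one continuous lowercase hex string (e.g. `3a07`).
bd35215b

L7: shli op=0x5e:7|rd=4:3|imm=3481947:22 ⇒ 0xbd35215b ⇒ big bd 35 21 5b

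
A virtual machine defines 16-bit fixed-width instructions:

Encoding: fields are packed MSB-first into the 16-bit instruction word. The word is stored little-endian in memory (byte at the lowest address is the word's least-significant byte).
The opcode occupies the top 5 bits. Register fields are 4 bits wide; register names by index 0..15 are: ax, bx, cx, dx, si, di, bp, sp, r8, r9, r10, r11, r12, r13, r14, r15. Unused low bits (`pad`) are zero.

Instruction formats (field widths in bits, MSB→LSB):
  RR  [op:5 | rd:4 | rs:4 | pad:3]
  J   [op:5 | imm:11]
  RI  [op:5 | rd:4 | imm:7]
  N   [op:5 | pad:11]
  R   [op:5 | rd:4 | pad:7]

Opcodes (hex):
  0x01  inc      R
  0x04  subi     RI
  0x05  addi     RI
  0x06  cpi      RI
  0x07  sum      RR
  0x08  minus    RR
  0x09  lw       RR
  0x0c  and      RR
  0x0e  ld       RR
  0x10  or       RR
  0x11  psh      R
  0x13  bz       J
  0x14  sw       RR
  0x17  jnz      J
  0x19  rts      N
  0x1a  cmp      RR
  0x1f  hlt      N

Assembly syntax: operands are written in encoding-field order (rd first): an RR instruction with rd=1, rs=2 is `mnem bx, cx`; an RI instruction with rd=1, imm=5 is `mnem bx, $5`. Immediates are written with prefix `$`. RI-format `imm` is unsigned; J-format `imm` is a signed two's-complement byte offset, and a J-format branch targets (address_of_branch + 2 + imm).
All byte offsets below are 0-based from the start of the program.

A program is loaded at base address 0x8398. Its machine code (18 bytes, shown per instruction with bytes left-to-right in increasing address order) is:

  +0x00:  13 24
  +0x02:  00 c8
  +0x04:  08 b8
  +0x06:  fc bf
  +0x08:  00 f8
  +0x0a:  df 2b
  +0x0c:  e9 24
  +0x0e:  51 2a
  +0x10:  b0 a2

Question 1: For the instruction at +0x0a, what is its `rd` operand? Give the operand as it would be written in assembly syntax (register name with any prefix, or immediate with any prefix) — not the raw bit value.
off 0x0a: read df 2b as little → 0x2bdf
  opcode bits[15:11]=0x5: addi/RI
  rd: (w>>7)&0xf=0x7 → sp
  imm: (w>>0)&0x7f=0x5f → $95

sp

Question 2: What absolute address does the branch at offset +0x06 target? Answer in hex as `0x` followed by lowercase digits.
off 0x06: read fc bf as little → 0xbffc
  opcode bits[15:11]=0x17: jnz/J
  imm: (w>>0)&0x7ff=0x7fc (s11→-4) → $-4
  target = base 0x8398 + off 0x06 + 2 + imm -4 = 0x839c

0x839c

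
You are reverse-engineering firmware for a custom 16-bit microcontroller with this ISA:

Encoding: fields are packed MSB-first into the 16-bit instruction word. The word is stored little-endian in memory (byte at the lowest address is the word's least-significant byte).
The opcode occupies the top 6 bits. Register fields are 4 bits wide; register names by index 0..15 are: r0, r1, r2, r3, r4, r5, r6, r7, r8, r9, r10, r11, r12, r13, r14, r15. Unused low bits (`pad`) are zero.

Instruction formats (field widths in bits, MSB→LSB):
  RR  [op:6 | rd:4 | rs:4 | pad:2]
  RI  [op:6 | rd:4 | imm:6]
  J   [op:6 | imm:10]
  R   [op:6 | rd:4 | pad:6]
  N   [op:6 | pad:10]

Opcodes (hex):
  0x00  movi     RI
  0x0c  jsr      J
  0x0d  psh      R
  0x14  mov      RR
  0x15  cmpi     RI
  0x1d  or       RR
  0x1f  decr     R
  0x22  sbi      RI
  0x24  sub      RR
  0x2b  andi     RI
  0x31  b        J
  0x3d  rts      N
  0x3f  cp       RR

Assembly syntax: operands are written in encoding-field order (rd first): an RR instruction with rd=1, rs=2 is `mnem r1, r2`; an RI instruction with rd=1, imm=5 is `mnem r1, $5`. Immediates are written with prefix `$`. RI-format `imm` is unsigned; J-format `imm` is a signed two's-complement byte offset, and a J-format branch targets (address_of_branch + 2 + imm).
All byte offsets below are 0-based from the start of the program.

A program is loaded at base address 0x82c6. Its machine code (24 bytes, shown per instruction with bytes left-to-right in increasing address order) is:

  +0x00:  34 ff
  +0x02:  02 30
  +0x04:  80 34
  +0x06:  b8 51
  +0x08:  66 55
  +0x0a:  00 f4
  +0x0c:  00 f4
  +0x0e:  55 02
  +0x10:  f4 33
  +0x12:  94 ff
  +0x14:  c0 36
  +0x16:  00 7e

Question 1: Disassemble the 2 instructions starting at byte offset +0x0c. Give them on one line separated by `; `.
rts; movi r9, $21

@+0c  little-endian(00 f4) = 0xf400
  op=0xf400>>10=0x3d ⇒ rts (N)
@+0e  little-endian(55 02) = 0x0255
  op=0x0255>>10=0x0 ⇒ movi (RI)
  rd: (w>>6)&0xf=0x9 → r9
  imm: (w>>0)&0x3f=0x15 → $21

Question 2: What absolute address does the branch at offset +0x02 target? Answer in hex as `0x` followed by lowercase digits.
0x82cc

off 0x02: read 02 30 as little → 0x3002
  top 6b → 0xc → jsr [J]
  imm@[9:0]=0x2 ⇒ $2
  target = base 0x82c6 + off 0x02 + 2 + imm 2 = 0x82cc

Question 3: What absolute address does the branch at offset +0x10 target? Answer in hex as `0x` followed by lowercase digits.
[10] f4 33 → 0x33f4
  op=0x33f4>>10=0xc ⇒ jsr (J)
  imm@[9:0]=0x3f4 (s10→-12) ⇒ $-12
  target = base 0x82c6 + off 0x10 + 2 + imm -12 = 0x82cc

0x82cc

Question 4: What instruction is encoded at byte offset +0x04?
off 0x04: read 80 34 as little → 0x3480
  top 6b → 0xd → psh [R]
  rd@[9:6]=0x2 ⇒ r2

psh r2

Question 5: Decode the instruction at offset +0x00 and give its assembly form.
off 0x00: read 34 ff as little → 0xff34
  top 6b → 0x3f → cp [RR]
  rd@[9:6]=0xc ⇒ r12
  rs@[5:2]=0xd ⇒ r13

cp r12, r13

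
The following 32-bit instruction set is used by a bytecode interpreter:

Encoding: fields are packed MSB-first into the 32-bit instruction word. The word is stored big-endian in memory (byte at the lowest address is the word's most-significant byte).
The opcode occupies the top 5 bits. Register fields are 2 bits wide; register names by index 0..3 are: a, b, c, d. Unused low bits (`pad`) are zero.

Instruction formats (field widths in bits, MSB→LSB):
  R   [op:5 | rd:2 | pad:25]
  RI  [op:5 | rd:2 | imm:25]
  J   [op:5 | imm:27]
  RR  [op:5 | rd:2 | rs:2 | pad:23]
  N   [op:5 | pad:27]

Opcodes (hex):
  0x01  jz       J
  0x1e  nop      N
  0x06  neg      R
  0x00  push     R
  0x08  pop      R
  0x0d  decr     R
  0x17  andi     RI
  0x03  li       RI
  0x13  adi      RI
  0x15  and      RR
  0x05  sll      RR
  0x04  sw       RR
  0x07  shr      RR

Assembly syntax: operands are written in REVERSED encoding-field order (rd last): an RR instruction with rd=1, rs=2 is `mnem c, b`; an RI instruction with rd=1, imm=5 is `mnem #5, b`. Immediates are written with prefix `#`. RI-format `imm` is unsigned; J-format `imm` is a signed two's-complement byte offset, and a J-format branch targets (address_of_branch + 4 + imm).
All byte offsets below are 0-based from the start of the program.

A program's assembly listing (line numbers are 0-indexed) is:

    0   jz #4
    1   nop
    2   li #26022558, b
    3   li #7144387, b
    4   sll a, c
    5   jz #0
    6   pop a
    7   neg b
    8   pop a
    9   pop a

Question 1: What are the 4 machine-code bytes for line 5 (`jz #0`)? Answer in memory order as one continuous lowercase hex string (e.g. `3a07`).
5. jz fields op=0x1:5|imm=0:27 → word 08000000h → 08 00 00 00

08000000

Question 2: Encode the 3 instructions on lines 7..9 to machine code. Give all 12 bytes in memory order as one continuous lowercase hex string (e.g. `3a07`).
320000004000000040000000

line 7 (neg): pack op=0x6:5|rd=1:2|pad=0:25 = 0x32000000; big→ 32 00 00 00
line 8 (pop): pack op=0x8:5|rd=0:2|pad=0:25 = 0x40000000; big→ 40 00 00 00
line 9 (pop): pack op=0x8:5|rd=0:2|pad=0:25 = 0x40000000; big→ 40 00 00 00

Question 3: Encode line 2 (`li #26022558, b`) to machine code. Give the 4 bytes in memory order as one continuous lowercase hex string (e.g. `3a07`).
1b8d129e

2. li fields op=0x3:5|rd=1:2|imm=26022558:25 → word 1b8d129eh → 1b 8d 12 9e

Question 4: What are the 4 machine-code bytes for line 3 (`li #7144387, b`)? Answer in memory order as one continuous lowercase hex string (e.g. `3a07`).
line 3 (li): pack op=0x3:5|rd=1:2|imm=7144387:25 = 0x1a6d03c3; big→ 1a 6d 03 c3

1a6d03c3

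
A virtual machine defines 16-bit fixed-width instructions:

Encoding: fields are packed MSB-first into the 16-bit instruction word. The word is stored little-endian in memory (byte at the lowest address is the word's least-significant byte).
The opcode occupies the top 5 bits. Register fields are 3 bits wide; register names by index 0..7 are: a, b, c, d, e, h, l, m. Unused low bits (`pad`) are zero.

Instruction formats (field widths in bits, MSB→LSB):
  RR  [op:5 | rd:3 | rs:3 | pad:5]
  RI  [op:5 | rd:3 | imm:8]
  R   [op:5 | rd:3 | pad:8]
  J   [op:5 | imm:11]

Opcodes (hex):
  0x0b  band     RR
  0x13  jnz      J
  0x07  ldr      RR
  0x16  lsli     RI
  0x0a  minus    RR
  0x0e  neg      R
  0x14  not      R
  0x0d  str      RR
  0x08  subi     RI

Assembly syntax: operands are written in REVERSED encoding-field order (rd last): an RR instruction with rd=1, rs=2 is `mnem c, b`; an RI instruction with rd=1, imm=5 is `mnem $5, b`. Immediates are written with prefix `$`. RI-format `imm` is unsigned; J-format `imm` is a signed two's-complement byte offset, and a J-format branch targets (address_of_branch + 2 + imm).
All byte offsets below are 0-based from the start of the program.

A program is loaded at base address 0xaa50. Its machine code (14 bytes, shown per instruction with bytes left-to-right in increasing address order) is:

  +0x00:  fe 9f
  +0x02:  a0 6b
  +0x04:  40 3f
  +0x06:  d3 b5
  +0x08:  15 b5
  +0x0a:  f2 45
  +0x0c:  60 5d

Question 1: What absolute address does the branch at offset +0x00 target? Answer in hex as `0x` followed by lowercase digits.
0xaa50

+0x00: fe 9f ⇒ word 0x9ffe (little)
  op=0x9ffe>>11=0x13 ⇒ jnz (J)
  [10:0] imm=2046 (s11→-2) = $-2
  target = base 0xaa50 + off 0x00 + 2 + imm -2 = 0xaa50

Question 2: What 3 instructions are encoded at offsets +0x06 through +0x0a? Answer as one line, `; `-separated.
[06] d3 b5 → 0xb5d3
  top 5b → 0x16 → lsli [RI]
  [10:8] rd=5 = h
  [7:0] imm=211 = $211
[08] 15 b5 → 0xb515
  top 5b → 0x16 → lsli [RI]
  [10:8] rd=5 = h
  [7:0] imm=21 = $21
[0a] f2 45 → 0x45f2
  top 5b → 0x8 → subi [RI]
  [10:8] rd=5 = h
  [7:0] imm=242 = $242

lsli $211, h; lsli $21, h; subi $242, h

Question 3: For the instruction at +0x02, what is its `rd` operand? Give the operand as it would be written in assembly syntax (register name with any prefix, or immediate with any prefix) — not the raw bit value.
off 0x02: read a0 6b as little → 0x6ba0
  opcode bits[15:11]=0xd: str/RR
  rd: (w>>8)&0x7=0x3 → d
  rs: (w>>5)&0x7=0x5 → h

d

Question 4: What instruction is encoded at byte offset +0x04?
ldr c, m

[04] 40 3f → 0x3f40
  top 5b → 0x7 → ldr [RR]
  rd: (w>>8)&0x7=0x7 → m
  rs: (w>>5)&0x7=0x2 → c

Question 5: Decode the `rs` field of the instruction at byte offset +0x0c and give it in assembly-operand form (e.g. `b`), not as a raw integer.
+0x0c: 60 5d ⇒ word 0x5d60 (little)
  op=0x5d60>>11=0xb ⇒ band (RR)
  [10:8] rd=5 = h
  [7:5] rs=3 = d

d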